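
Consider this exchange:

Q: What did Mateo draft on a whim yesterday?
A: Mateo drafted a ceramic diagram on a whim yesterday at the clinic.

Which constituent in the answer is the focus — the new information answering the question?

a ceramic diagram

The wh-word "what" asks about the direct object.
In the answer, "Mateo", "yesterday" and "on a whim" are given — repeated from the question.
"at the clinic" is also new, but it specifies the location, which is not what the question asks about — so it is not the focus.
The constituent filling the direct object gap is "a ceramic diagram"; that is the focus.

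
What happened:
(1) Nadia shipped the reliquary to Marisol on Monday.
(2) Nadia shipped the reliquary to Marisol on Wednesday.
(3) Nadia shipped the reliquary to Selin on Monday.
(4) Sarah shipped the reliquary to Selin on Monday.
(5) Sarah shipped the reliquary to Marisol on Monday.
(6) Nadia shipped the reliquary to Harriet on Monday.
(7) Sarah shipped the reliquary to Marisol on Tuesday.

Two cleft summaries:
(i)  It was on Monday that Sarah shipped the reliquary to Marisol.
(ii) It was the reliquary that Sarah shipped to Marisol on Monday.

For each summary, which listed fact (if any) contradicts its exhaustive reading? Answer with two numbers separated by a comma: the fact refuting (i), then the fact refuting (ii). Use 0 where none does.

Summary (i) focuses "on Monday" (the setting); background same agent, thing, recipient (Sarah / the reliquary / Marisol). Fact (7) matches that background with setting = on Tuesday — refutes (i).
Summary (ii) focuses "the reliquary" (the thing); background same agent, recipient, setting (Sarah / Marisol / on Monday). No fact matches that background with a different thing, so 0.

7, 0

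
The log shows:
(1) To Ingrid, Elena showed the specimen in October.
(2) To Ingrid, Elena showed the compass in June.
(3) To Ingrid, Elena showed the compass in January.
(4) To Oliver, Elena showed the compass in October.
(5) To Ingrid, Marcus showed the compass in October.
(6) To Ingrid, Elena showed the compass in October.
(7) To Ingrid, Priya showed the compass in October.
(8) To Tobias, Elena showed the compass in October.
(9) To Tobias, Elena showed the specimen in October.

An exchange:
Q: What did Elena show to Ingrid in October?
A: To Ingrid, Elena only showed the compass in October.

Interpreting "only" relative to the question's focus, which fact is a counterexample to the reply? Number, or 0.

Answering "What did ...?" puts focus on the thing — here, "the compass".
"Only" then excludes alternative things while the background — same agent, recipient, setting (Elena / Ingrid / in October) — is held fixed.
Fact (1) keeps same agent, recipient, setting (Elena / Ingrid / in October) but has thing = the specimen; that refutes the reply.
(Fact (2) would refute a reading with focus on the setting — but that is not what the question asks.)

1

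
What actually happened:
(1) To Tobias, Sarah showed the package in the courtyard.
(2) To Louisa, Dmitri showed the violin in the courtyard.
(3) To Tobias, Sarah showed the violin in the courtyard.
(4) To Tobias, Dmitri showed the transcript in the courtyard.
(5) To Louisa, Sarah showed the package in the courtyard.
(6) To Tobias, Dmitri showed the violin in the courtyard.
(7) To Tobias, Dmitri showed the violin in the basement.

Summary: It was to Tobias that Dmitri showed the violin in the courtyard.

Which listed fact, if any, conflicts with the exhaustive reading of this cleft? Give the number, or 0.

Focus of the cleft: "Tobias" (the recipient). Presupposed background: Dmitri as agent and the violin as thing and in the courtyard as setting.
The exhaustive reading says no other recipient fits that background.
But fact (2) also has Dmitri as agent and the violin as thing and in the courtyard as setting, with recipient = Louisa — so the exhaustive reading fails.

2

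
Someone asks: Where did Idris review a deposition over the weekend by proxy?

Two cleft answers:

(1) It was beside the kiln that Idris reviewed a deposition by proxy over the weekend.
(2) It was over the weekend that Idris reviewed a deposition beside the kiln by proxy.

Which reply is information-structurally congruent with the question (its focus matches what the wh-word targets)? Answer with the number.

The question word "where" targets the location.
Option (1) clefts "beside the kiln" — that matches what the question asks about.
Option (2) clefts "over the weekend" — the time, not what was asked.
So the congruent reply is (1).

1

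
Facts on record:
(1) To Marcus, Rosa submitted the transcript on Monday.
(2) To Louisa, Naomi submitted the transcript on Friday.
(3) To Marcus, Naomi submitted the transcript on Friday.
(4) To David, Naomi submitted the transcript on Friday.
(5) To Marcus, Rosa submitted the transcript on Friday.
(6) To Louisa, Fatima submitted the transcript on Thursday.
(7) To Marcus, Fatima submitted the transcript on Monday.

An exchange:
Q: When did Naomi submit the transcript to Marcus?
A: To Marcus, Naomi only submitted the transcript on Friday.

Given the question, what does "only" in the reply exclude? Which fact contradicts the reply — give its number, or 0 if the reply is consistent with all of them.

0

The question "When did ...?" targets the setting, so in the reply the focus falls on "on Friday".
So "only" ranges over settings; the rest (Naomi as agent and the transcript as thing and Marcus as recipient) is presupposed.
No fact keeps Naomi as agent and the transcript as thing and Marcus as recipient while changing the setting; every other fact differs on something backgrounded. The reply stands.
(Fact (2) would refute a reading with focus on the recipient — but that is not what the question asks.)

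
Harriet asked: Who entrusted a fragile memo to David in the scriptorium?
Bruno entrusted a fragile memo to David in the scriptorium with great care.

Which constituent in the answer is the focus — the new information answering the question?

Bruno

The wh-word "who" asks about the subject (agent).
In the answer, "a fragile memo", "to David" and "in the scriptorium" are given — repeated from the question.
"with great care" is also new, but it specifies the manner, which is not what the question asks about — so it is not the focus.
The constituent filling the subject (agent) gap is "Bruno"; that is the focus.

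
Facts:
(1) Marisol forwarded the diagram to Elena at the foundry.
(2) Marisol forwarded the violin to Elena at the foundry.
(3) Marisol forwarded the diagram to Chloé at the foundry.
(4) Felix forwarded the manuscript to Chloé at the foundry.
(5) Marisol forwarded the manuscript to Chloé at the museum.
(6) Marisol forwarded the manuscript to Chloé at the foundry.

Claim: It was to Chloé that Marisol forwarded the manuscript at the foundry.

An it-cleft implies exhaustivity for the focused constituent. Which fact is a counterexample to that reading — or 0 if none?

The cleft puts "Chloé" in focus and presupposes the open proposition with Marisol as agent and the manuscript as thing and at the foundry as setting.
Exhaustivity: Chloé is the only recipient satisfying that background.
No listed fact matches the background with a different recipient. Exhaustivity holds.

0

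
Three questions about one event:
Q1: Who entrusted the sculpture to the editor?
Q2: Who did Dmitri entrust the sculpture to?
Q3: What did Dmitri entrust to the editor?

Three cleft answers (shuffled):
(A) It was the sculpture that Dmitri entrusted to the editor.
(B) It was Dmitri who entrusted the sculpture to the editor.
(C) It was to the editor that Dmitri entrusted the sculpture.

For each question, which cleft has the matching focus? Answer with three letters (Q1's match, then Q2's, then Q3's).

Q1 asks about the subject (agent); cleft (B) focuses "Dmitri", which is the subject (agent) — so Q1 → B.
Q2 asks about the recipient; cleft (C) focuses "to the editor", which is the recipient — so Q2 → C.
Q3 asks about the direct object; cleft (A) focuses "the sculpture", which is the direct object — so Q3 → A.
Mapping: Q1→B, Q2→C, Q3→A.

BCA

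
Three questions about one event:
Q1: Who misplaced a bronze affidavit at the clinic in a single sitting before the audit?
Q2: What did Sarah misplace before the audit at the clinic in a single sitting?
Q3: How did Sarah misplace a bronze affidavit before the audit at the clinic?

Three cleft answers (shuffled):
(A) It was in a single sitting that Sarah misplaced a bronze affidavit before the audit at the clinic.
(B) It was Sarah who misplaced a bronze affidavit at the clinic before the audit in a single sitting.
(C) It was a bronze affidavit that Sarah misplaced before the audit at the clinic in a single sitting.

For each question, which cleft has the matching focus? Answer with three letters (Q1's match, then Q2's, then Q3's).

Q1 asks about the subject (agent); cleft (B) focuses "Sarah", which is the subject (agent) — so Q1 → B.
Q2 asks about the direct object; cleft (C) focuses "a bronze affidavit", which is the direct object — so Q2 → C.
Q3 asks about the manner; cleft (A) focuses "in a single sitting", which is the manner — so Q3 → A.
Mapping: Q1→B, Q2→C, Q3→A.

BCA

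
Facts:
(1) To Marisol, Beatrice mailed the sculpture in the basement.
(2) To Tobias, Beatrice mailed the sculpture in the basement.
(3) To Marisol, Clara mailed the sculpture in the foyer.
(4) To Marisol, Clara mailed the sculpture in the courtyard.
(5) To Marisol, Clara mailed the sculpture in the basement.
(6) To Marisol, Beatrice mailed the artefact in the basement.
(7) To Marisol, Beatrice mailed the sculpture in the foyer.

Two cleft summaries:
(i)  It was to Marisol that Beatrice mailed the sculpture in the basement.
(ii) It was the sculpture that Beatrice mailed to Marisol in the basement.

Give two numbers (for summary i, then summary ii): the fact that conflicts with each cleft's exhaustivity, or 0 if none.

Summary (i) focuses "Marisol" (the recipient); background same agent, thing, setting (Beatrice / the sculpture / in the basement). Fact (2) matches that background with recipient = Tobias — refutes (i).
Summary (ii) focuses "the sculpture" (the thing); background same agent, recipient, setting (Beatrice / Marisol / in the basement). Fact (6) matches that background with thing = the artefact — refutes (ii).

2, 6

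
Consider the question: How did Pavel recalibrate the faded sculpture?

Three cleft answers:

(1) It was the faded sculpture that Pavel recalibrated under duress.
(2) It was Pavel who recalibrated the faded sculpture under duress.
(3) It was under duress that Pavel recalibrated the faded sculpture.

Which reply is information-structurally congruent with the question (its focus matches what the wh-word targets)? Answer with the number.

The question word "how" targets the manner.
Option (1) clefts "the faded sculpture" — the direct object, not what was asked.
Option (2) clefts "Pavel" — the subject (agent), not what was asked.
Option (3) clefts "under duress" — that matches what the question asks about.
So the congruent reply is (3).

3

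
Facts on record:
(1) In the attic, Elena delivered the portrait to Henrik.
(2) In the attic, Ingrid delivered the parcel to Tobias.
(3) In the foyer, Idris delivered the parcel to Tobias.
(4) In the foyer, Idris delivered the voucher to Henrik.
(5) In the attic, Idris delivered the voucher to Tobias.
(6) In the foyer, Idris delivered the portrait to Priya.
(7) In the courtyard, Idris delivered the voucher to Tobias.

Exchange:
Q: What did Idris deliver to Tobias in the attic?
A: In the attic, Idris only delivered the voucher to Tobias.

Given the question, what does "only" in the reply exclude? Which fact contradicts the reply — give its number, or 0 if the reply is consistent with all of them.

Answering "What did ...?" puts focus on the thing — here, "the voucher".
So "only" ranges over things; the rest (Idris as agent and Tobias as recipient and in the attic as setting) is presupposed.
No listed fact shares that background with another thing. Nothing contradicts the reply.
(Fact (7) would refute a reading with focus on the setting — but that is not what the question asks.)

0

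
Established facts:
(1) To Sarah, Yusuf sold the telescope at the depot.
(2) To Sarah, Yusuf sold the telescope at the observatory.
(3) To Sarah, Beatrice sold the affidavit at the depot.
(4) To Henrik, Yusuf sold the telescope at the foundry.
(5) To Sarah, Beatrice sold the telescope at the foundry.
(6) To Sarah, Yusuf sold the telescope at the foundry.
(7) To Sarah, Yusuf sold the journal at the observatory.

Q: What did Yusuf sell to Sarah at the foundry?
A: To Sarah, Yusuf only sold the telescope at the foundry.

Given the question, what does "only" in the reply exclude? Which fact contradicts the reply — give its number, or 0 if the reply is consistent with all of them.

0

Answering "What did ...?" puts focus on the thing — here, "the telescope".
"Only" then excludes alternative things while the background — Yusuf as agent and Sarah as recipient and at the foundry as setting — is held fixed.
No listed fact shares that background with another thing. Nothing contradicts the reply.
(Fact (1) would refute a reading with focus on the setting — but that is not what the question asks.)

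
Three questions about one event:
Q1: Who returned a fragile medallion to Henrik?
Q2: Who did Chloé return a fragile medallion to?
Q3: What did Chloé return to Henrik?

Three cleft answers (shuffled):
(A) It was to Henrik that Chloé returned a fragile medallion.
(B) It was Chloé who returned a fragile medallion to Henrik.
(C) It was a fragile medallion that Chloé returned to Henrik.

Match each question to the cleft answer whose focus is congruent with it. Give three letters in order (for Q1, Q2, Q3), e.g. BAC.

BAC

Q1 asks about the subject (agent); cleft (B) focuses "Chloé", which is the subject (agent) — so Q1 → B.
Q2 asks about the recipient; cleft (A) focuses "to Henrik", which is the recipient — so Q2 → A.
Q3 asks about the direct object; cleft (C) focuses "a fragile medallion", which is the direct object — so Q3 → C.
Mapping: Q1→B, Q2→A, Q3→C.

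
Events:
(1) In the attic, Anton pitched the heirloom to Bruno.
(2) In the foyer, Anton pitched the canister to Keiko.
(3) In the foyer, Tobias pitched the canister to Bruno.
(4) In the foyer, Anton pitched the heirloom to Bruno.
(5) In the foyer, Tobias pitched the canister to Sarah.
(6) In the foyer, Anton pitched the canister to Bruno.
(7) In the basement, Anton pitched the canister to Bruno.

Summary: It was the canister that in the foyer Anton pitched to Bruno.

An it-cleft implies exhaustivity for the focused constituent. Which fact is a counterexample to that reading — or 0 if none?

The cleft puts "the canister" in focus and presupposes the open proposition with agent = Anton, recipient = Bruno, setting = in the foyer.
The exhaustive reading says no other thing fits that background.
Fact (4) shares the background but with thing = the heirloom; exhaustivity is violated.

4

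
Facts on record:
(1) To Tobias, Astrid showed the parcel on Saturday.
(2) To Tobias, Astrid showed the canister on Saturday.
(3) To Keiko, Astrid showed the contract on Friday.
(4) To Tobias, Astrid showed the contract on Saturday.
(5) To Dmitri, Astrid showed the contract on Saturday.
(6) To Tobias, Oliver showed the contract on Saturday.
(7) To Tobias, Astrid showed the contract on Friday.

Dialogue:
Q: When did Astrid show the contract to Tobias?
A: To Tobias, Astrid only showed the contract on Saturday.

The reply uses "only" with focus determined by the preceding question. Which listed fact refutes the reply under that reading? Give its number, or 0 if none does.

The question "When did ...?" targets the setting, so in the reply the focus falls on "on Saturday".
"Only" then excludes alternative settings while the background — same agent, thing, recipient (Astrid / the contract / Tobias) — is held fixed.
Fact (7) shares the background with a different setting (on Friday) — counterexample.
(Fact (1) would refute a reading with focus on the thing — but that is not what the question asks.)

7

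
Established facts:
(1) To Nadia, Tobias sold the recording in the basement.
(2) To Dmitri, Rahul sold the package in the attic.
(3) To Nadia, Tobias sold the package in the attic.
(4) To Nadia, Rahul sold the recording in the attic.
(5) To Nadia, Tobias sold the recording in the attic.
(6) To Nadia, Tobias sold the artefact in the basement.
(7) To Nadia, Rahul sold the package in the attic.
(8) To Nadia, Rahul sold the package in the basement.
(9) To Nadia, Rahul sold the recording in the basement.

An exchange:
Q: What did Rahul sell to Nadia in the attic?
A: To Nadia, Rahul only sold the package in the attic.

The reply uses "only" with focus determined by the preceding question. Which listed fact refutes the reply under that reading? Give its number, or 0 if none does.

4

Answering "What did ...?" puts focus on the thing — here, "the package".
So "only" ranges over things; the rest (same agent, recipient, setting (Rahul / Nadia / in the attic)) is presupposed.
Fact (4) keeps same agent, recipient, setting (Rahul / Nadia / in the attic) but has thing = the recording; that refutes the reply.
(Fact (2) would refute a reading with focus on the recipient — but that is not what the question asks.)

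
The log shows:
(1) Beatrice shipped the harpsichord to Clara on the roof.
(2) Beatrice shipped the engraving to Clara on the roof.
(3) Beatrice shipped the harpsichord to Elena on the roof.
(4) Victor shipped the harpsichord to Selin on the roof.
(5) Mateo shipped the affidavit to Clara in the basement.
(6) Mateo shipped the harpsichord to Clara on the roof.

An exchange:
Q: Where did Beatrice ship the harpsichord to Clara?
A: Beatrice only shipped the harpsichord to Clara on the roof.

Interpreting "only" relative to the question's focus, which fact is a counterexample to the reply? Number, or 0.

The question "Where did ...?" targets the setting, so in the reply the focus falls on "on the roof".
So "only" ranges over settings; the rest (agent = Beatrice, thing = the harpsichord, recipient = Clara) is presupposed.
No listed fact shares that background with another setting. Nothing contradicts the reply.
(Fact (3) would refute a reading with focus on the recipient — but that is not what the question asks.)

0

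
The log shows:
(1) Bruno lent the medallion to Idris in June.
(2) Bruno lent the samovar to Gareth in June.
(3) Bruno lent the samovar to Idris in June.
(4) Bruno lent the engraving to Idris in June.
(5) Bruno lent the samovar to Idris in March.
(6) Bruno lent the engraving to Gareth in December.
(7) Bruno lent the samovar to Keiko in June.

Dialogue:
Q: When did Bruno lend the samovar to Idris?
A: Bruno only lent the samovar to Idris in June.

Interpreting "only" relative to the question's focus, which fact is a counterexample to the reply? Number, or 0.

Answering "When did ...?" puts focus on the setting — here, "in June".
"Only" then excludes alternative settings while the background — agent = Bruno, thing = the samovar, recipient = Idris — is held fixed.
Fact (5) keeps agent = Bruno, thing = the samovar, recipient = Idris but has setting = in March; that refutes the reply.
(Fact (1) would refute a reading with focus on the thing — but that is not what the question asks.)

5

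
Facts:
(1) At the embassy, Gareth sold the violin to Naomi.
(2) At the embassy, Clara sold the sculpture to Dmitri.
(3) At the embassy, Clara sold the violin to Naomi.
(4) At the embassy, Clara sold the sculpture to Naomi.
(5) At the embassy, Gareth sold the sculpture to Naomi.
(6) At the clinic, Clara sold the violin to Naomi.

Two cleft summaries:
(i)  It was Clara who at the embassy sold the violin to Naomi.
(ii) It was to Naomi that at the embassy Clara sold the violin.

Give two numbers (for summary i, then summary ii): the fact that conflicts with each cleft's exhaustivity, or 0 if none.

(i): focus "Clara". Looking for same thing, recipient, setting (the violin / Naomi / at the embassy) with some other agent — fact (1) has Gareth there. Refuted.
(ii): focus "Naomi". No fact shares same agent, thing, setting (Clara / the violin / at the embassy) with a different recipient. 0.

1, 0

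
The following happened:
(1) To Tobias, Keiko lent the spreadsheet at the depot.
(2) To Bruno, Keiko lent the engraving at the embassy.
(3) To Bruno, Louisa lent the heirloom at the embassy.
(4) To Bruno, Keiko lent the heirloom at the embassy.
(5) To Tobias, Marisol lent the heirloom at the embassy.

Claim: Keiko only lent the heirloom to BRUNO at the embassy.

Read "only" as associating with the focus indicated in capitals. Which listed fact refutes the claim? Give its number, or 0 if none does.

0

Focus (in capitals) is "Bruno" — the recipient. "Only" excludes alternative recipients while holding fixed agent = Keiko, thing = the heirloom, setting = at the embassy.
Every other fact changes something in the background, not just the recipient. Nothing refutes the claim.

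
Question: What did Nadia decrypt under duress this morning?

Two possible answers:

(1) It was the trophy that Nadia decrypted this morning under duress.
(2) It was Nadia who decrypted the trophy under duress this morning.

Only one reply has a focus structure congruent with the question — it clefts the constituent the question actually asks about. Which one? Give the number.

The question word "what" targets the direct object.
Option (1) clefts "the trophy" — that matches what the question asks about.
Option (2) clefts "Nadia" — the subject (agent), not what was asked.
So the congruent reply is (1).

1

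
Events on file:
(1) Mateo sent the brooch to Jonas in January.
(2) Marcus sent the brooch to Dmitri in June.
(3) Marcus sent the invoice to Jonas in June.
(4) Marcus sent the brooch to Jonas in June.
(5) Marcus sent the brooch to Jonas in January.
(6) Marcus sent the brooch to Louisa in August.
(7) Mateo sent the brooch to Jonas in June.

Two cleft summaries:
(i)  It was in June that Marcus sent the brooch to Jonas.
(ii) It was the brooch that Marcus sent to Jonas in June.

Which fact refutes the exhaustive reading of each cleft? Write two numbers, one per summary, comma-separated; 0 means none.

Summary (i) focuses "in June" (the setting); background agent = Marcus, thing = the brooch, recipient = Jonas. Fact (5) matches that background with setting = in January — refutes (i).
Summary (ii) focuses "the brooch" (the thing); background agent = Marcus, recipient = Jonas, setting = in June. Fact (3) matches that background with thing = the invoice — refutes (ii).

5, 3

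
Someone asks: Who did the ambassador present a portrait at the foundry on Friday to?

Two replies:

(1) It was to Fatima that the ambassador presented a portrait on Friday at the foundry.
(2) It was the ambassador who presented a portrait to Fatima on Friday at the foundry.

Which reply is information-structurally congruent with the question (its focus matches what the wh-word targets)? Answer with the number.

The question word "who" targets the recipient.
Option (1) clefts "to Fatima" — that matches what the question asks about.
Option (2) clefts "the ambassador" — the subject (agent), not what was asked.
So the congruent reply is (1).

1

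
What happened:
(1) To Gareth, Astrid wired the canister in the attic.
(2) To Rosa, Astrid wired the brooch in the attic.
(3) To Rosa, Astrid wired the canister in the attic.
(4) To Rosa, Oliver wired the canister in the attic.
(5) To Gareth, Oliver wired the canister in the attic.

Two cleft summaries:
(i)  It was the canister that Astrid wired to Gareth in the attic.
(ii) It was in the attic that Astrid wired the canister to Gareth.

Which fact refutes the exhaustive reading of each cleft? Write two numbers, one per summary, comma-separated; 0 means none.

0, 0

(i): focus "the canister". No fact shares agent = Astrid, recipient = Gareth, setting = in the attic with a different thing. 0.
(ii): focus "in the attic". No fact shares agent = Astrid, thing = the canister, recipient = Gareth with a different setting. 0.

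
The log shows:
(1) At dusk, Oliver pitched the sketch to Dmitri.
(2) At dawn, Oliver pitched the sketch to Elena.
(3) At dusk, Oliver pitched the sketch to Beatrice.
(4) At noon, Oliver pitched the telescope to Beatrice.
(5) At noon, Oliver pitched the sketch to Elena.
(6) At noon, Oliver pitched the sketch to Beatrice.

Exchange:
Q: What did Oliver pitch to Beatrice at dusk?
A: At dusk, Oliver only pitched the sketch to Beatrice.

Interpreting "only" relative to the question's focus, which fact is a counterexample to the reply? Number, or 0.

0

Answering "What did ...?" puts focus on the thing — here, "the sketch".
So "only" ranges over things; the rest (Oliver as agent and Beatrice as recipient and at dusk as setting) is presupposed.
No listed fact shares that background with another thing. Nothing contradicts the reply.
(Fact (1) would refute a reading with focus on the recipient — but that is not what the question asks.)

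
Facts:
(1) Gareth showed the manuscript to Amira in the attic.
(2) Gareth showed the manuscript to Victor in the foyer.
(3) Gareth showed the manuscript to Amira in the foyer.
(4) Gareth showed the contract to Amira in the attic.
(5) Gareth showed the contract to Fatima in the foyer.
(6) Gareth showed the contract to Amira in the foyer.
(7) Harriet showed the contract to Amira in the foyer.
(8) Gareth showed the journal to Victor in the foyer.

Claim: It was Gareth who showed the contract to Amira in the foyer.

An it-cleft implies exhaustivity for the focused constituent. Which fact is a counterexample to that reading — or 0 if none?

7

Focus of the cleft: "Gareth" (the agent). Presupposed background: the contract as thing and Amira as recipient and in the foyer as setting.
The exhaustive reading says no other agent fits that background.
But fact (7) also has the contract as thing and Amira as recipient and in the foyer as setting, with agent = Harriet — so the exhaustive reading fails.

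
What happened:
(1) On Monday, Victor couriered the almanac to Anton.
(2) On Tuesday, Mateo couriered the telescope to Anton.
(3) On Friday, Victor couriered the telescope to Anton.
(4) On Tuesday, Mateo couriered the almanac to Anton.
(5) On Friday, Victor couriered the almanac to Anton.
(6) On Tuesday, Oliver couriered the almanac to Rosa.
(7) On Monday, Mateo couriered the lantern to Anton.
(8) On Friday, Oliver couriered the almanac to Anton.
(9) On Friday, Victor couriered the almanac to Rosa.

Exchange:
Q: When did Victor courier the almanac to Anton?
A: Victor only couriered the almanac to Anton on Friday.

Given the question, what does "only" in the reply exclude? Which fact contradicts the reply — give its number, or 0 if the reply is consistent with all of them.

1

Answering "When did ...?" puts focus on the setting — here, "on Friday".
"Only" then excludes alternative settings while the background — same agent, thing, recipient (Victor / the almanac / Anton) — is held fixed.
Fact (1) shares the background with a different setting (on Monday) — counterexample.
(Fact (9) would refute a reading with focus on the recipient — but that is not what the question asks.)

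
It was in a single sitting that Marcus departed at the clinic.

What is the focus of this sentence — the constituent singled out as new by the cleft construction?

in a single sitting

In an it-cleft "It was X that/who ...", the clefted constituent X is the focus; the that/who-clause expresses the presupposed open proposition.
Here the focus is "in a single sitting". The backgrounded (presupposed) material includes "Marcus" and "at the clinic".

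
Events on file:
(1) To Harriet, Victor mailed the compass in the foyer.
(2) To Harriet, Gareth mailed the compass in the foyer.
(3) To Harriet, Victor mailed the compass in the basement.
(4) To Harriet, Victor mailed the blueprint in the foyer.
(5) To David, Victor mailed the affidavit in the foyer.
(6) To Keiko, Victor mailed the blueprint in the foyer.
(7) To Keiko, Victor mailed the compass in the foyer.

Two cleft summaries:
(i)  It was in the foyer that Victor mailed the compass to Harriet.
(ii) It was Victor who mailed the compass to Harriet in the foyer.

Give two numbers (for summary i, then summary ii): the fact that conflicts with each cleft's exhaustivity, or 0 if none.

Summary (i) focuses "in the foyer" (the setting); background agent = Victor, thing = the compass, recipient = Harriet. Fact (3) matches that background with setting = in the basement — refutes (i).
Summary (ii) focuses "Victor" (the agent); background thing = the compass, recipient = Harriet, setting = in the foyer. Fact (2) matches that background with agent = Gareth — refutes (ii).

3, 2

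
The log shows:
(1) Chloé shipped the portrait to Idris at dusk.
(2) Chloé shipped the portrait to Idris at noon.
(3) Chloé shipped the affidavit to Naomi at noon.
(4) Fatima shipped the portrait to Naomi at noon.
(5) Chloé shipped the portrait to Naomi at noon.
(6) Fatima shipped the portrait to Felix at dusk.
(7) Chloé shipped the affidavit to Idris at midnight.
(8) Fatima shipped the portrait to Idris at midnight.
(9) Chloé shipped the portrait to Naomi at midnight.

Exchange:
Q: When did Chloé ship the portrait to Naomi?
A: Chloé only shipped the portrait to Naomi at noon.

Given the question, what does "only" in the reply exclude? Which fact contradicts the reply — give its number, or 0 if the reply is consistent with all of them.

The question "When did ...?" targets the setting, so in the reply the focus falls on "at noon".
So "only" ranges over settings; the rest (agent = Chloé, thing = the portrait, recipient = Naomi) is presupposed.
Fact (9) keeps agent = Chloé, thing = the portrait, recipient = Naomi but has setting = at midnight; that refutes the reply.
(Fact (3) would refute a reading with focus on the thing — but that is not what the question asks.)

9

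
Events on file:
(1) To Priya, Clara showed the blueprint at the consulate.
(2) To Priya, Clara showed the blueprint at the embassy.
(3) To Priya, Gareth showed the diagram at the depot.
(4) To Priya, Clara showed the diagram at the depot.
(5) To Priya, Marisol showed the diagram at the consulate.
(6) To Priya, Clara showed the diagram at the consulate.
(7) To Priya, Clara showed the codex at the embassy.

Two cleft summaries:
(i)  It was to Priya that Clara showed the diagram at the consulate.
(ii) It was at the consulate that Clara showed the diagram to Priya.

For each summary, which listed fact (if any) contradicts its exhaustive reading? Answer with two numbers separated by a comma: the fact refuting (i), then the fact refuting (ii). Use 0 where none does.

Summary (i) focuses "Priya" (the recipient); background agent = Clara, thing = the diagram, setting = at the consulate. No fact matches that background with a different recipient, so 0.
Summary (ii) focuses "at the consulate" (the setting); background agent = Clara, thing = the diagram, recipient = Priya. Fact (4) matches that background with setting = at the depot — refutes (ii).

0, 4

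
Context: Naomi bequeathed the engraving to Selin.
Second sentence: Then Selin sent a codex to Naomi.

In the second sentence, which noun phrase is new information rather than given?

"Selin" and "Naomi" in the second sentence are given — already mentioned in the context.
"a codex" has no antecedent in the context; it is discourse-new (the indefinite article also signals a new referent).

a codex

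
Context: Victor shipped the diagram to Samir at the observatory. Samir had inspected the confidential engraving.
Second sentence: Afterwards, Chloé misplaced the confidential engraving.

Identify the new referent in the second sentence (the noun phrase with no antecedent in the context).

Chloé

"the confidential engraving" in the second sentence is given — already mentioned in the context.
"Chloé" has no antecedent in the context; it is discourse-new.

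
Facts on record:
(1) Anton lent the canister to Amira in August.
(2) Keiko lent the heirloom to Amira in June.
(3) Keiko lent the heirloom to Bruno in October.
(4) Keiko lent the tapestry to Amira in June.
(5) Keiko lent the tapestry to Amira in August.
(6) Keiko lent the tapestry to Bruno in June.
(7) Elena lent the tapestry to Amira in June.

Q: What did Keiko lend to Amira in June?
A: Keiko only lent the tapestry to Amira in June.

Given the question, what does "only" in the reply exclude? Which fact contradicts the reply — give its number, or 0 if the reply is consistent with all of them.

2

Answering "What did ...?" puts focus on the thing — here, "the tapestry".
So "only" ranges over things; the rest (Keiko as agent and Amira as recipient and in June as setting) is presupposed.
Fact (2) shares the background with a different thing (the heirloom) — counterexample.
(Fact (6) would refute a reading with focus on the recipient — but that is not what the question asks.)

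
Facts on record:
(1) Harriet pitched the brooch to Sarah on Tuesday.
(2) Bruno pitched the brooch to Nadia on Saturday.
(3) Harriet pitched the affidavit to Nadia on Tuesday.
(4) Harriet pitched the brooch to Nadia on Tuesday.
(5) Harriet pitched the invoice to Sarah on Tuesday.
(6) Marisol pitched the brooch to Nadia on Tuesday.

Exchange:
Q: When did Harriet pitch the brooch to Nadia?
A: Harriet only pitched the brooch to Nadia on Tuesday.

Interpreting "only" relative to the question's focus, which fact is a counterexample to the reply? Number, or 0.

Answering "When did ...?" puts focus on the setting — here, "on Tuesday".
"Only" then excludes alternative settings while the background — Harriet as agent and the brooch as thing and Nadia as recipient — is held fixed.
No fact keeps Harriet as agent and the brooch as thing and Nadia as recipient while changing the setting; every other fact differs on something backgrounded. The reply stands.
(Fact (3) would refute a reading with focus on the thing — but that is not what the question asks.)

0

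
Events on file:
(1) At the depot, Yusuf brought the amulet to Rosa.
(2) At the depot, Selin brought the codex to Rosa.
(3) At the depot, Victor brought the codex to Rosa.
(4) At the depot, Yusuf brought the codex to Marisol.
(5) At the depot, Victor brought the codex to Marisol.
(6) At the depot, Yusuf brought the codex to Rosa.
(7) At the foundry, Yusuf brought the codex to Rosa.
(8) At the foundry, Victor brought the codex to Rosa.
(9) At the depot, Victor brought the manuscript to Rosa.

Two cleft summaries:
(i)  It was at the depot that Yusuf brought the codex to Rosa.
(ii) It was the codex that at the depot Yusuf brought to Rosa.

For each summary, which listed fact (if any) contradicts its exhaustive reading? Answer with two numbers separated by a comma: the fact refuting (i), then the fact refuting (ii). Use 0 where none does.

7, 1

Summary (i) focuses "at the depot" (the setting); background Yusuf as agent and the codex as thing and Rosa as recipient. Fact (7) matches that background with setting = at the foundry — refutes (i).
Summary (ii) focuses "the codex" (the thing); background Yusuf as agent and Rosa as recipient and at the depot as setting. Fact (1) matches that background with thing = the amulet — refutes (ii).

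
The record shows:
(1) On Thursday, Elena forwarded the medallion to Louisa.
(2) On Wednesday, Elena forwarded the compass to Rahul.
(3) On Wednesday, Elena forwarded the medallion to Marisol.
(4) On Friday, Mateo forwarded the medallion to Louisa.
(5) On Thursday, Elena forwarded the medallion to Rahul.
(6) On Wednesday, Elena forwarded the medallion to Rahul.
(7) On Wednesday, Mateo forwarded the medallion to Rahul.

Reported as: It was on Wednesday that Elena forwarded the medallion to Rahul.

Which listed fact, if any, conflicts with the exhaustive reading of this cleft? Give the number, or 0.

5

The cleft puts "on Wednesday" in focus and presupposes the open proposition with same agent, thing, recipient (Elena / the medallion / Rahul).
The exhaustive reading says no other setting fits that background.
Fact (5) shares the background but with setting = on Thursday; exhaustivity is violated.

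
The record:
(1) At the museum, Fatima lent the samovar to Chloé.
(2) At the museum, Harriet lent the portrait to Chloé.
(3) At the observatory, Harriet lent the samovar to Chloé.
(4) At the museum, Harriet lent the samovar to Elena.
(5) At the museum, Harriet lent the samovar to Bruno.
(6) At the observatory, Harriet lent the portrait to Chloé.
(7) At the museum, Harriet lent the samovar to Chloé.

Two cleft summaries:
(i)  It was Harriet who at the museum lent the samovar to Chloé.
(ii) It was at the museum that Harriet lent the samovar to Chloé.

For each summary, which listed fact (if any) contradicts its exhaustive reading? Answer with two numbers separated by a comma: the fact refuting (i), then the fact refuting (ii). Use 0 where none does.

Summary (i) focuses "Harriet" (the agent); background the samovar as thing and Chloé as recipient and at the museum as setting. Fact (1) matches that background with agent = Fatima — refutes (i).
Summary (ii) focuses "at the museum" (the setting); background Harriet as agent and the samovar as thing and Chloé as recipient. Fact (3) matches that background with setting = at the observatory — refutes (ii).

1, 3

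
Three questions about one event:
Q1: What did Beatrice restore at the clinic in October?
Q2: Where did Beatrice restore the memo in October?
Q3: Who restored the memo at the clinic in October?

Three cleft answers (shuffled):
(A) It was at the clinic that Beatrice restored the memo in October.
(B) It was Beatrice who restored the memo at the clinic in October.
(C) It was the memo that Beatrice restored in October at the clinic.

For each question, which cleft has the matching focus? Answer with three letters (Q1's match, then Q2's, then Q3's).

CAB

Q1 asks about the direct object; cleft (C) focuses "the memo", which is the direct object — so Q1 → C.
Q2 asks about the location; cleft (A) focuses "at the clinic", which is the location — so Q2 → A.
Q3 asks about the subject (agent); cleft (B) focuses "Beatrice", which is the subject (agent) — so Q3 → B.
Mapping: Q1→C, Q2→A, Q3→B.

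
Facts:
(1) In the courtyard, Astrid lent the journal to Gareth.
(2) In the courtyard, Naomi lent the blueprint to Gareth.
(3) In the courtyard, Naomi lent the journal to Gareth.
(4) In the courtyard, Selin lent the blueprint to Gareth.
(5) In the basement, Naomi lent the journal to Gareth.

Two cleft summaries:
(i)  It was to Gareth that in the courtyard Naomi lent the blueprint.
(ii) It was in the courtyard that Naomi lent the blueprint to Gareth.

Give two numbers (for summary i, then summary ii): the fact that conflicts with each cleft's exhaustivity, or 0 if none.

0, 0

Summary (i) focuses "Gareth" (the recipient); background agent = Naomi, thing = the blueprint, setting = in the courtyard. No fact matches that background with a different recipient, so 0.
Summary (ii) focuses "in the courtyard" (the setting); background agent = Naomi, thing = the blueprint, recipient = Gareth. No fact matches that background with a different setting, so 0.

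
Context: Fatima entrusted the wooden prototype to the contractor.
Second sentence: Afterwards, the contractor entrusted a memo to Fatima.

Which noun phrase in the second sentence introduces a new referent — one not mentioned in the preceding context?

a memo

"the contractor" and "Fatima" in the second sentence are given — already mentioned in the context.
"a memo" has no antecedent in the context; it is discourse-new (the indefinite article also signals a new referent).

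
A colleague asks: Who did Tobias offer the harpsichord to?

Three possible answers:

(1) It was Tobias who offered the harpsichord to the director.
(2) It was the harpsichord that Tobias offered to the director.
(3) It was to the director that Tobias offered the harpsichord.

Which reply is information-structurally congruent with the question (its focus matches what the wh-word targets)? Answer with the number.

The question word "who" targets the recipient.
Option (1) clefts "Tobias" — the subject (agent), not what was asked.
Option (2) clefts "the harpsichord" — the direct object, not what was asked.
Option (3) clefts "to the director" — that matches what the question asks about.
So the congruent reply is (3).

3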